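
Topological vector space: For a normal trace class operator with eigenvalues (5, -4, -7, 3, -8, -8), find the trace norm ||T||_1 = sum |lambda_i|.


For a normal operator, singular values equal |eigenvalues|.
Trace norm = sum |lambda_i| = 5 + 4 + 7 + 3 + 8 + 8
= 35

35


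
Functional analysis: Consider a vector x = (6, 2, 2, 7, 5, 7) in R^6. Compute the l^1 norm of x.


The l^1 norm equals the sum of absolute values of all components.
||x||_1 = 6 + 2 + 2 + 7 + 5 + 7
= 29

29.0000


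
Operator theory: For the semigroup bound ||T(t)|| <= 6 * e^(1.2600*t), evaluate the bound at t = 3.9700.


||T(3.9700)|| <= 6 * exp(1.2600 * 3.9700)
= 6 * exp(5.0022)
= 6 * 148.7400
= 892.4402

892.4402


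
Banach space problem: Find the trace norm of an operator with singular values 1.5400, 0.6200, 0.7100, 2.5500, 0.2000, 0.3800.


The nuclear norm is the sum of all singular values.
||T||_1 = 1.5400 + 0.6200 + 0.7100 + 2.5500 + 0.2000 + 0.3800
= 6.0000

6.0000


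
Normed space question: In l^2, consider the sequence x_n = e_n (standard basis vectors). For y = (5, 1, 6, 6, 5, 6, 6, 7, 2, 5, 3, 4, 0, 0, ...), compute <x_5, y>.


x_5 = e_5 is the standard basis vector with 1 in position 5.
<x_5, y> = y_5 = 5
As n -> infinity, <x_n, y> -> 0, confirming weak convergence of (x_n) to 0.

5


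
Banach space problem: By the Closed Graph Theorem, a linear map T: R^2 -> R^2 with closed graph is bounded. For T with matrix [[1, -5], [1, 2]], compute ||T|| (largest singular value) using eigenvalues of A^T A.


A^T A = [[2, -3], [-3, 29]]
trace(A^T A) = 31, det(A^T A) = 49
discriminant = 31^2 - 4*49 = 765
Largest eigenvalue of A^T A = (trace + sqrt(disc))/2 = 29.3293
||T|| = sqrt(29.3293) = 5.4157

5.4157


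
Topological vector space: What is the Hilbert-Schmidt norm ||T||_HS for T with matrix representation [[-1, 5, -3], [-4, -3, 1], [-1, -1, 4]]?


The Hilbert-Schmidt norm is sqrt(sum of squares of all entries).
Sum of squares = (-1)^2 + 5^2 + (-3)^2 + (-4)^2 + (-3)^2 + 1^2 + (-1)^2 + (-1)^2 + 4^2
= 1 + 25 + 9 + 16 + 9 + 1 + 1 + 1 + 16 = 79
||T||_HS = sqrt(79) = 8.8882

8.8882


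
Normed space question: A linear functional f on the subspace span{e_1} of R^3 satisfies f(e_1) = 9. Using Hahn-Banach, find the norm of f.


The norm of f is given by ||f|| = sup_{||x||=1} |f(x)|.
On span{e_1}, ||e_1|| = 1, so ||f|| = |f(e_1)| / ||e_1||
= |9| / 1 = 9.0000

9.0000


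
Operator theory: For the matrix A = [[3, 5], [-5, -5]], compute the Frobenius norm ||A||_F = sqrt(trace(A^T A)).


||A||_F^2 = sum a_ij^2
= 3^2 + 5^2 + (-5)^2 + (-5)^2
= 9 + 25 + 25 + 25 = 84
||A||_F = sqrt(84) = 9.1652

9.1652


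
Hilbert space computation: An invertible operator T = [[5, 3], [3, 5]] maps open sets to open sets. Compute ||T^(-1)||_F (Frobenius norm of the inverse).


det(T) = 5*5 - 3*3 = 16
T^(-1) = (1/16) * [[5, -3], [-3, 5]] = [[0.3125, -0.1875], [-0.1875, 0.3125]]
||T^(-1)||_F^2 = 0.3125^2 + (-0.1875)^2 + (-0.1875)^2 + 0.3125^2 = 0.2656
||T^(-1)||_F = sqrt(0.2656) = 0.5154

0.5154


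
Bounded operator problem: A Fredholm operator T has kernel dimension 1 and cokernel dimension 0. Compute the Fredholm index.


The Fredholm index is defined as ind(T) = dim(ker T) - dim(coker T)
= 1 - 0
= 1

1


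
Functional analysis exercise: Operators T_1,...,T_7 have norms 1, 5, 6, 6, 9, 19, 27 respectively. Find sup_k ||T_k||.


By the Uniform Boundedness Principle, the supremum of norms is finite.
sup_k ||T_k|| = max(1, 5, 6, 6, 9, 19, 27) = 27

27


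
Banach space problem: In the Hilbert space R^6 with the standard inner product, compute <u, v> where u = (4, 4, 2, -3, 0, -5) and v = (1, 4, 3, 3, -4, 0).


Computing the standard inner product <u, v> = sum u_i * v_i
= 4*1 + 4*4 + 2*3 + -3*3 + 0*-4 + -5*0
= 4 + 16 + 6 + -9 + 0 + 0
= 17

17


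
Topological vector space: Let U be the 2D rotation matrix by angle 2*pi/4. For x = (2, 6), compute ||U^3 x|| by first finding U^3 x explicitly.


U is a rotation by theta = 2*pi/4
U^3 = rotation by 3*theta = 6*pi/4
cos(6*pi/4) = 0.0000, sin(6*pi/4) = -1.0000
U^3 x = (0.0000 * 2 - -1.0000 * 6, -1.0000 * 2 + 0.0000 * 6)
= (6.0000, -2.0000)
||U^3 x|| = sqrt(6.0000^2 + (-2.0000)^2) = sqrt(40.0000) = 6.3246

6.3246


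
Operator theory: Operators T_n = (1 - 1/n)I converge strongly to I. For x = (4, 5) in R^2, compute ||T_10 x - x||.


T_10 x - x = (1 - 1/10)x - x = -x/10
||x|| = sqrt(41) = 6.4031
||T_10 x - x|| = ||x||/10 = 6.4031/10 = 0.6403

0.6403


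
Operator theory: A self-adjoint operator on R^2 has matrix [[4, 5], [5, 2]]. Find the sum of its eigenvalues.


For a self-adjoint (symmetric) matrix, the eigenvalues are real.
The sum of eigenvalues equals the trace of the matrix.
trace = 4 + 2 = 6

6


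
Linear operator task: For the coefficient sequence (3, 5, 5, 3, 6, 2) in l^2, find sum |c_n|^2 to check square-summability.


sum |c_n|^2 = 3^2 + 5^2 + 5^2 + 3^2 + 6^2 + 2^2
= 9 + 25 + 25 + 9 + 36 + 4
= 108

108


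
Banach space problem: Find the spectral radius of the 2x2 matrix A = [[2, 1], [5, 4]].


For a 2x2 matrix, eigenvalues satisfy lambda^2 - (trace)*lambda + det = 0
trace = 2 + 4 = 6
det = 2*4 - 1*5 = 3
discriminant = 6^2 - 4*(3) = 24
spectral radius = max |eigenvalue| = 5.4495

5.4495


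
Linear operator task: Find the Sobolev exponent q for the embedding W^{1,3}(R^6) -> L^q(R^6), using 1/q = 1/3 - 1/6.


Using the Sobolev embedding formula: 1/q = 1/p - k/n
1/q = 1/3 - 1/6 = 1/6
q = 1/(1/6) = 6

6.0000


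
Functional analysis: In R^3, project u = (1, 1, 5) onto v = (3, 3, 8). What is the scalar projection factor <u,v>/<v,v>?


Computing <u,v> = 1*3 + 1*3 + 5*8 = 46
Computing <v,v> = 3^2 + 3^2 + 8^2 = 82
Projection coefficient = 46/82 = 0.5610

0.5610


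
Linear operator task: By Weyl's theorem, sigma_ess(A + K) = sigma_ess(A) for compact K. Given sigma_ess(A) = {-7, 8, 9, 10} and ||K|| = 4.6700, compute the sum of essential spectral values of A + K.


By Weyl's theorem, the essential spectrum is invariant under compact perturbations.
sigma_ess(A + K) = sigma_ess(A) = {-7, 8, 9, 10}
Sum = -7 + 8 + 9 + 10 = 20

20


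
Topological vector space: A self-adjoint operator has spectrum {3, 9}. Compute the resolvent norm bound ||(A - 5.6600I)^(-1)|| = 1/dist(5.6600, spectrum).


dist(5.6600, {3, 9}) = min(|5.6600 - 3|, |5.6600 - 9|)
= min(2.6600, 3.3400) = 2.6600
Resolvent bound = 1/2.6600 = 0.3759

0.3759


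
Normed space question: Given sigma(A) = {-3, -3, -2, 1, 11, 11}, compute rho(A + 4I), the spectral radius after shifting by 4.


Spectrum of A + 4I = {1, 1, 2, 5, 15, 15}
Spectral radius = max |lambda| over the shifted spectrum
= max(1, 1, 2, 5, 15, 15) = 15

15


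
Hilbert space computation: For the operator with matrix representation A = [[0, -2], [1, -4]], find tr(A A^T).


trace(A * A^T) = sum of squares of all entries
= 0^2 + (-2)^2 + 1^2 + (-4)^2
= 0 + 4 + 1 + 16
= 21

21


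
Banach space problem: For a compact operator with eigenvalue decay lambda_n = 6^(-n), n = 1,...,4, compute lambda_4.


The eigenvalue formula gives lambda_4 = 1/6^4
= 1/1296
= 7.7160e-04

7.7160e-04


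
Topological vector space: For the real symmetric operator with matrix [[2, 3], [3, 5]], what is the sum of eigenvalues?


For a self-adjoint (symmetric) matrix, the eigenvalues are real.
The sum of eigenvalues equals the trace of the matrix.
trace = 2 + 5 = 7

7


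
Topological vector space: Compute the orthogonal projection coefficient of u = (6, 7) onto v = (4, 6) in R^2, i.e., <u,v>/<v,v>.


Computing <u,v> = 6*4 + 7*6 = 66
Computing <v,v> = 4^2 + 6^2 = 52
Projection coefficient = 66/52 = 1.2692

1.2692


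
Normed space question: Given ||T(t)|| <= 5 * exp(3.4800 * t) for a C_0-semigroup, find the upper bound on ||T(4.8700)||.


||T(4.8700)|| <= 5 * exp(3.4800 * 4.8700)
= 5 * exp(16.9476)
= 5 * 2.2922e+07
= 1.1461e+08

1.1461e+08


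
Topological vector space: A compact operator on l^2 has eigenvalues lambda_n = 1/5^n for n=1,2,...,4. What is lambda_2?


The eigenvalue formula gives lambda_2 = 1/5^2
= 1/25
= 0.0400

0.0400


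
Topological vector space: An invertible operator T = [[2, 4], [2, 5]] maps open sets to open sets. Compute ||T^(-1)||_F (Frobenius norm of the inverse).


det(T) = 2*5 - 4*2 = 2
T^(-1) = (1/2) * [[5, -4], [-2, 2]] = [[2.5000, -2.0000], [-1.0000, 1.0000]]
||T^(-1)||_F^2 = 2.5000^2 + (-2.0000)^2 + (-1.0000)^2 + 1.0000^2 = 12.2500
||T^(-1)||_F = sqrt(12.2500) = 3.5000

3.5000


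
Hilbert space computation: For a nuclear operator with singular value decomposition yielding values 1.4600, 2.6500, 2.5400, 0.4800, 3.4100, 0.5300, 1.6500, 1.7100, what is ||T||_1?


The nuclear norm is the sum of all singular values.
||T||_1 = 1.4600 + 2.6500 + 2.5400 + 0.4800 + 3.4100 + 0.5300 + 1.6500 + 1.7100
= 14.4300

14.4300


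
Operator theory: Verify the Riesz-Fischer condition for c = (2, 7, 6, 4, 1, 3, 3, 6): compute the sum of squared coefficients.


sum |c_n|^2 = 2^2 + 7^2 + 6^2 + 4^2 + 1^2 + 3^2 + 3^2 + 6^2
= 4 + 49 + 36 + 16 + 1 + 9 + 9 + 36
= 160

160


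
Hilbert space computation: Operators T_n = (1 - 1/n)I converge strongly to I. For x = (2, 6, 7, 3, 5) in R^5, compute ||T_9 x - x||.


T_9 x - x = (1 - 1/9)x - x = -x/9
||x|| = sqrt(123) = 11.0905
||T_9 x - x|| = ||x||/9 = 11.0905/9 = 1.2323

1.2323


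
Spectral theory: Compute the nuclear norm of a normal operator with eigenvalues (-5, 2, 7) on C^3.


For a normal operator, singular values equal |eigenvalues|.
Trace norm = sum |lambda_i| = 5 + 2 + 7
= 14

14


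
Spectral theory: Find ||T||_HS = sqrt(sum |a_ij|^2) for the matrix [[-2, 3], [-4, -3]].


The Hilbert-Schmidt norm is sqrt(sum of squares of all entries).
Sum of squares = (-2)^2 + 3^2 + (-4)^2 + (-3)^2
= 4 + 9 + 16 + 9 = 38
||T||_HS = sqrt(38) = 6.1644

6.1644


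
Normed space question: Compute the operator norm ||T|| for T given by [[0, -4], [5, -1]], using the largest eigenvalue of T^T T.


A^T A = [[25, -5], [-5, 17]]
trace(A^T A) = 42, det(A^T A) = 400
discriminant = 42^2 - 4*400 = 164
Largest eigenvalue of A^T A = (trace + sqrt(disc))/2 = 27.4031
||T|| = sqrt(27.4031) = 5.2348

5.2348


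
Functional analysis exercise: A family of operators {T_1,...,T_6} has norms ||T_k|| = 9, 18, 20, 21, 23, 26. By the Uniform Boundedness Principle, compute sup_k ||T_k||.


By the Uniform Boundedness Principle, the supremum of norms is finite.
sup_k ||T_k|| = max(9, 18, 20, 21, 23, 26) = 26

26


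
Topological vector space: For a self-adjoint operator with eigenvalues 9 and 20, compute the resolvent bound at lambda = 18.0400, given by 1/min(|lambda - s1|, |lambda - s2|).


dist(18.0400, {9, 20}) = min(|18.0400 - 9|, |18.0400 - 20|)
= min(9.0400, 1.9600) = 1.9600
Resolvent bound = 1/1.9600 = 0.5102

0.5102


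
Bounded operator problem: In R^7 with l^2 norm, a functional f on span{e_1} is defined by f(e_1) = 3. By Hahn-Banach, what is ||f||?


The norm of f is given by ||f|| = sup_{||x||=1} |f(x)|.
On span{e_1}, ||e_1|| = 1, so ||f|| = |f(e_1)| / ||e_1||
= |3| / 1 = 3.0000

3.0000


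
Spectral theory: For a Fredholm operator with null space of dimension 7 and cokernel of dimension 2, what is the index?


The Fredholm index is defined as ind(T) = dim(ker T) - dim(coker T)
= 7 - 2
= 5

5


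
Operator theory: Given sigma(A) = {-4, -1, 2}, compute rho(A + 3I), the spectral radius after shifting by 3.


Spectrum of A + 3I = {-1, 2, 5}
Spectral radius = max |lambda| over the shifted spectrum
= max(1, 2, 5) = 5

5


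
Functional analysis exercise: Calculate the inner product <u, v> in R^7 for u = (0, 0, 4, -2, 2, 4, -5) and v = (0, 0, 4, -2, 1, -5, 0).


Computing the standard inner product <u, v> = sum u_i * v_i
= 0*0 + 0*0 + 4*4 + -2*-2 + 2*1 + 4*-5 + -5*0
= 0 + 0 + 16 + 4 + 2 + -20 + 0
= 2

2


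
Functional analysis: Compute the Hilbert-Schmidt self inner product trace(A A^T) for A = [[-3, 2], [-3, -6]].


trace(A * A^T) = sum of squares of all entries
= (-3)^2 + 2^2 + (-3)^2 + (-6)^2
= 9 + 4 + 9 + 36
= 58

58


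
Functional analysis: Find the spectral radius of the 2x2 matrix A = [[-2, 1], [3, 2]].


For a 2x2 matrix, eigenvalues satisfy lambda^2 - (trace)*lambda + det = 0
trace = -2 + 2 = 0
det = -2*2 - 1*3 = -7
discriminant = 0^2 - 4*(-7) = 28
spectral radius = max |eigenvalue| = 2.6458

2.6458


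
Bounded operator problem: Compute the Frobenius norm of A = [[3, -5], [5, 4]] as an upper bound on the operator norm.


||A||_F^2 = sum a_ij^2
= 3^2 + (-5)^2 + 5^2 + 4^2
= 9 + 25 + 25 + 16 = 75
||A||_F = sqrt(75) = 8.6603

8.6603


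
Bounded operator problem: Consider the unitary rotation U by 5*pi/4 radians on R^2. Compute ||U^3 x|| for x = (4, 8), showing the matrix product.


U is a rotation by theta = 5*pi/4
U^3 = rotation by 3*theta = 15*pi/4 = 7*pi/4 (mod 2*pi)
cos(7*pi/4) = 0.7071, sin(7*pi/4) = -0.7071
U^3 x = (0.7071 * 4 - -0.7071 * 8, -0.7071 * 4 + 0.7071 * 8)
= (8.4853, 2.8284)
||U^3 x|| = sqrt(8.4853^2 + 2.8284^2) = sqrt(80.0000) = 8.9443

8.9443


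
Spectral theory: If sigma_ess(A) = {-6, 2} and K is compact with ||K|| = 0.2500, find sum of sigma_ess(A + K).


By Weyl's theorem, the essential spectrum is invariant under compact perturbations.
sigma_ess(A + K) = sigma_ess(A) = {-6, 2}
Sum = -6 + 2 = -4

-4


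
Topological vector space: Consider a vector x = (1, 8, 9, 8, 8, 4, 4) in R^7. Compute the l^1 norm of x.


The l^1 norm equals the sum of absolute values of all components.
||x||_1 = 1 + 8 + 9 + 8 + 8 + 4 + 4
= 42

42.0000


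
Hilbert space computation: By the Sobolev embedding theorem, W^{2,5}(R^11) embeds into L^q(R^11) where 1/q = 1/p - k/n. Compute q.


Using the Sobolev embedding formula: 1/q = 1/p - k/n
1/q = 1/5 - 2/11 = 1/55
q = 1/(1/55) = 55

55.0000


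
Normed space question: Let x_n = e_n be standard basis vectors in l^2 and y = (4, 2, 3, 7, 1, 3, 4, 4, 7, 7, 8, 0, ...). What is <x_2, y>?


x_2 = e_2 is the standard basis vector with 1 in position 2.
<x_2, y> = y_2 = 2
As n -> infinity, <x_n, y> -> 0, confirming weak convergence of (x_n) to 0.

2


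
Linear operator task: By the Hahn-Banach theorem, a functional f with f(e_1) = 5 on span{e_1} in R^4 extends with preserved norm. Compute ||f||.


The norm of f is given by ||f|| = sup_{||x||=1} |f(x)|.
On span{e_1}, ||e_1|| = 1, so ||f|| = |f(e_1)| / ||e_1||
= |5| / 1 = 5.0000

5.0000


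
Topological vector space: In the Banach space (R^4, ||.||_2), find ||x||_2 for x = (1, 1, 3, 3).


The l^2 norm = (sum |x_i|^2)^(1/2)
Sum of 2th powers = 1 + 1 + 9 + 9 = 20
||x||_2 = (20)^(1/2) = 4.4721

4.4721


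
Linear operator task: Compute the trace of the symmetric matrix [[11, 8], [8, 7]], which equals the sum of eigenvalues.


For a self-adjoint (symmetric) matrix, the eigenvalues are real.
The sum of eigenvalues equals the trace of the matrix.
trace = 11 + 7 = 18

18


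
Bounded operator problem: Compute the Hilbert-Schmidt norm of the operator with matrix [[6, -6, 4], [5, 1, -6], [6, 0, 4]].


The Hilbert-Schmidt norm is sqrt(sum of squares of all entries).
Sum of squares = 6^2 + (-6)^2 + 4^2 + 5^2 + 1^2 + (-6)^2 + 6^2 + 0^2 + 4^2
= 36 + 36 + 16 + 25 + 1 + 36 + 36 + 0 + 16 = 202
||T||_HS = sqrt(202) = 14.2127

14.2127


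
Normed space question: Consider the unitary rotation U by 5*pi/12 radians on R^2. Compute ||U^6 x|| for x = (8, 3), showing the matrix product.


U is a rotation by theta = 5*pi/12
U^6 = rotation by 6*theta = 30*pi/12 = 6*pi/12 (mod 2*pi)
cos(6*pi/12) = 0.0000, sin(6*pi/12) = 1.0000
U^6 x = (0.0000 * 8 - 1.0000 * 3, 1.0000 * 8 + 0.0000 * 3)
= (-3.0000, 8.0000)
||U^6 x|| = sqrt((-3.0000)^2 + 8.0000^2) = sqrt(73.0000) = 8.5440

8.5440


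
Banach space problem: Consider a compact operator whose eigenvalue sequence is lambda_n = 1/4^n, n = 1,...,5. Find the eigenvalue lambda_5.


The eigenvalue formula gives lambda_5 = 1/4^5
= 1/1024
= 9.7656e-04

9.7656e-04


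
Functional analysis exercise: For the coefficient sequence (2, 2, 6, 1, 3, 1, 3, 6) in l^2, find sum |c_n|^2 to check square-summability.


sum |c_n|^2 = 2^2 + 2^2 + 6^2 + 1^2 + 3^2 + 1^2 + 3^2 + 6^2
= 4 + 4 + 36 + 1 + 9 + 1 + 9 + 36
= 100

100


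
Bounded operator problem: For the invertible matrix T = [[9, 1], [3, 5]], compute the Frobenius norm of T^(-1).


det(T) = 9*5 - 1*3 = 42
T^(-1) = (1/42) * [[5, -1], [-3, 9]] = [[0.1190, -0.0238], [-0.0714, 0.2143]]
||T^(-1)||_F^2 = 0.1190^2 + (-0.0238)^2 + (-0.0714)^2 + 0.2143^2 = 0.0658
||T^(-1)||_F = sqrt(0.0658) = 0.2564

0.2564


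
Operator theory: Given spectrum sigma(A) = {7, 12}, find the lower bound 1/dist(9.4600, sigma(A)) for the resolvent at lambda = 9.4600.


dist(9.4600, {7, 12}) = min(|9.4600 - 7|, |9.4600 - 12|)
= min(2.4600, 2.5400) = 2.4600
Resolvent bound = 1/2.4600 = 0.4065

0.4065


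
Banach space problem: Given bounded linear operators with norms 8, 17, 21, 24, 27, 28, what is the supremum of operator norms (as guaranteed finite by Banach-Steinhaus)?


By the Uniform Boundedness Principle, the supremum of norms is finite.
sup_k ||T_k|| = max(8, 17, 21, 24, 27, 28) = 28

28


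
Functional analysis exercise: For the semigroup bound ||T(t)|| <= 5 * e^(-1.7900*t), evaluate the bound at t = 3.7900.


||T(3.7900)|| <= 5 * exp(-1.7900 * 3.7900)
= 5 * exp(-6.7841)
= 5 * 0.0011
= 0.0057

0.0057


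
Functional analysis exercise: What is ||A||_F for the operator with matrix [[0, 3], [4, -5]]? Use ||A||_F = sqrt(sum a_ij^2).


||A||_F^2 = sum a_ij^2
= 0^2 + 3^2 + 4^2 + (-5)^2
= 0 + 9 + 16 + 25 = 50
||A||_F = sqrt(50) = 7.0711

7.0711


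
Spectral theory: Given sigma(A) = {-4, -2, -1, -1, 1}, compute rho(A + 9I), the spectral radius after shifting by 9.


Spectrum of A + 9I = {5, 7, 8, 8, 10}
Spectral radius = max |lambda| over the shifted spectrum
= max(5, 7, 8, 8, 10) = 10

10


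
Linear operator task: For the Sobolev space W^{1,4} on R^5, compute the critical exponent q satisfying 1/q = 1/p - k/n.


Using the Sobolev embedding formula: 1/q = 1/p - k/n
1/q = 1/4 - 1/5 = 1/20
q = 1/(1/20) = 20

20.0000


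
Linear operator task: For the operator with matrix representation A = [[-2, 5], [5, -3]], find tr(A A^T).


trace(A * A^T) = sum of squares of all entries
= (-2)^2 + 5^2 + 5^2 + (-3)^2
= 4 + 25 + 25 + 9
= 63

63


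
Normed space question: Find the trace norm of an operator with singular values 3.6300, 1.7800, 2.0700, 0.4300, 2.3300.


The nuclear norm is the sum of all singular values.
||T||_1 = 3.6300 + 1.7800 + 2.0700 + 0.4300 + 2.3300
= 10.2400

10.2400


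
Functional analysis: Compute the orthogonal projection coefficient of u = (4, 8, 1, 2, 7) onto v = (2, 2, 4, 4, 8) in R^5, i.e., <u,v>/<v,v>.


Computing <u,v> = 4*2 + 8*2 + 1*4 + 2*4 + 7*8 = 92
Computing <v,v> = 2^2 + 2^2 + 4^2 + 4^2 + 8^2 = 104
Projection coefficient = 92/104 = 0.8846

0.8846


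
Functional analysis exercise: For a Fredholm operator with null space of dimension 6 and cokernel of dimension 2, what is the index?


The Fredholm index is defined as ind(T) = dim(ker T) - dim(coker T)
= 6 - 2
= 4

4


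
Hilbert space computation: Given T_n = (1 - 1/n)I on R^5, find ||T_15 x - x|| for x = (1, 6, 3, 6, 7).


T_15 x - x = (1 - 1/15)x - x = -x/15
||x|| = sqrt(131) = 11.4455
||T_15 x - x|| = ||x||/15 = 11.4455/15 = 0.7630

0.7630


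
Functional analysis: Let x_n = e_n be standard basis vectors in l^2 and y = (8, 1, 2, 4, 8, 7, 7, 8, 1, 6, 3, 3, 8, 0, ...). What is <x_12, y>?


x_12 = e_12 is the standard basis vector with 1 in position 12.
<x_12, y> = y_12 = 3
As n -> infinity, <x_n, y> -> 0, confirming weak convergence of (x_n) to 0.

3


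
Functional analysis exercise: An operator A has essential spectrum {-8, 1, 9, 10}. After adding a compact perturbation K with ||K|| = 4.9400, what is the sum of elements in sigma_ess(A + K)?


By Weyl's theorem, the essential spectrum is invariant under compact perturbations.
sigma_ess(A + K) = sigma_ess(A) = {-8, 1, 9, 10}
Sum = -8 + 1 + 9 + 10 = 12

12


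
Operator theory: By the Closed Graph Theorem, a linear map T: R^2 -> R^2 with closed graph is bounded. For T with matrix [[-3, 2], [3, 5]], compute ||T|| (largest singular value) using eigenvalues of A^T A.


A^T A = [[18, 9], [9, 29]]
trace(A^T A) = 47, det(A^T A) = 441
discriminant = 47^2 - 4*441 = 445
Largest eigenvalue of A^T A = (trace + sqrt(disc))/2 = 34.0475
||T|| = sqrt(34.0475) = 5.8350

5.8350


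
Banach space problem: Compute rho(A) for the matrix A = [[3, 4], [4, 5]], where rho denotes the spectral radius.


For a 2x2 matrix, eigenvalues satisfy lambda^2 - (trace)*lambda + det = 0
trace = 3 + 5 = 8
det = 3*5 - 4*4 = -1
discriminant = 8^2 - 4*(-1) = 68
spectral radius = max |eigenvalue| = 8.1231

8.1231


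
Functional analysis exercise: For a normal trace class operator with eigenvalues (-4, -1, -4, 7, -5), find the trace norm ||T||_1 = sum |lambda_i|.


For a normal operator, singular values equal |eigenvalues|.
Trace norm = sum |lambda_i| = 4 + 1 + 4 + 7 + 5
= 21

21


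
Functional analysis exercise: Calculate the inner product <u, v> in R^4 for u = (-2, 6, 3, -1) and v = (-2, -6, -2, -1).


Computing the standard inner product <u, v> = sum u_i * v_i
= -2*-2 + 6*-6 + 3*-2 + -1*-1
= 4 + -36 + -6 + 1
= -37

-37


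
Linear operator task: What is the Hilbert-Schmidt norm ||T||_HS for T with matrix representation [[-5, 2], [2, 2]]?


The Hilbert-Schmidt norm is sqrt(sum of squares of all entries).
Sum of squares = (-5)^2 + 2^2 + 2^2 + 2^2
= 25 + 4 + 4 + 4 = 37
||T||_HS = sqrt(37) = 6.0828

6.0828


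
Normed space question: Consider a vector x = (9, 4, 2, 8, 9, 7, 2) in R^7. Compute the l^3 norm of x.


The l^3 norm = (sum |x_i|^3)^(1/3)
Sum of 3th powers = 729 + 64 + 8 + 512 + 729 + 343 + 8 = 2393
||x||_3 = (2393)^(1/3) = 13.3756

13.3756


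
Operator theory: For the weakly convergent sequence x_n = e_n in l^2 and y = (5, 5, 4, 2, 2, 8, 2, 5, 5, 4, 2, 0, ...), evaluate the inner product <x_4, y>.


x_4 = e_4 is the standard basis vector with 1 in position 4.
<x_4, y> = y_4 = 2
As n -> infinity, <x_n, y> -> 0, confirming weak convergence of (x_n) to 0.

2


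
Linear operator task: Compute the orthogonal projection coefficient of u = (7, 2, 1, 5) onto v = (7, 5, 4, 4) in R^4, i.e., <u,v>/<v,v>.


Computing <u,v> = 7*7 + 2*5 + 1*4 + 5*4 = 83
Computing <v,v> = 7^2 + 5^2 + 4^2 + 4^2 = 106
Projection coefficient = 83/106 = 0.7830

0.7830


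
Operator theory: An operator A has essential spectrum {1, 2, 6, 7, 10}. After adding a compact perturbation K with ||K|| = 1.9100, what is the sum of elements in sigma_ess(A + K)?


By Weyl's theorem, the essential spectrum is invariant under compact perturbations.
sigma_ess(A + K) = sigma_ess(A) = {1, 2, 6, 7, 10}
Sum = 1 + 2 + 6 + 7 + 10 = 26

26


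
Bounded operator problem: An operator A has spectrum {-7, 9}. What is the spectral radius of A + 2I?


Spectrum of A + 2I = {-5, 11}
Spectral radius = max |lambda| over the shifted spectrum
= max(5, 11) = 11

11


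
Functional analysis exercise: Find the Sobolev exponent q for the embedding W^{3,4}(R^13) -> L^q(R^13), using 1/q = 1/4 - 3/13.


Using the Sobolev embedding formula: 1/q = 1/p - k/n
1/q = 1/4 - 3/13 = 1/52
q = 1/(1/52) = 52

52.0000


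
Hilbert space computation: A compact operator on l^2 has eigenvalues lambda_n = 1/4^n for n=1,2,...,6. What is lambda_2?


The eigenvalue formula gives lambda_2 = 1/4^2
= 1/16
= 0.0625

0.0625


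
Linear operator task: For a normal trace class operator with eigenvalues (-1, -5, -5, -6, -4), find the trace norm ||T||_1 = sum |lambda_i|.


For a normal operator, singular values equal |eigenvalues|.
Trace norm = sum |lambda_i| = 1 + 5 + 5 + 6 + 4
= 21

21


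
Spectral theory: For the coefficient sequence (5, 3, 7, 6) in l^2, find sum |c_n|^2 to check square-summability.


sum |c_n|^2 = 5^2 + 3^2 + 7^2 + 6^2
= 25 + 9 + 49 + 36
= 119

119


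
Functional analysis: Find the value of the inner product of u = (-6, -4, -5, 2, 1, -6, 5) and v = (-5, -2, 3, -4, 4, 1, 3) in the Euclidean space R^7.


Computing the standard inner product <u, v> = sum u_i * v_i
= -6*-5 + -4*-2 + -5*3 + 2*-4 + 1*4 + -6*1 + 5*3
= 30 + 8 + -15 + -8 + 4 + -6 + 15
= 28

28


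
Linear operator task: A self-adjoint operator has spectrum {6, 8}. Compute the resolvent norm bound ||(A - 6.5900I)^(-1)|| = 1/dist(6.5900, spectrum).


dist(6.5900, {6, 8}) = min(|6.5900 - 6|, |6.5900 - 8|)
= min(0.5900, 1.4100) = 0.5900
Resolvent bound = 1/0.5900 = 1.6949

1.6949


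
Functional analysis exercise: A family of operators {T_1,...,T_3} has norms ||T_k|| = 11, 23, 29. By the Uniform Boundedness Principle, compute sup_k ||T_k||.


By the Uniform Boundedness Principle, the supremum of norms is finite.
sup_k ||T_k|| = max(11, 23, 29) = 29

29


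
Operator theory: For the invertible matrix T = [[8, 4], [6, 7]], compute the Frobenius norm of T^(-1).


det(T) = 8*7 - 4*6 = 32
T^(-1) = (1/32) * [[7, -4], [-6, 8]] = [[0.2188, -0.1250], [-0.1875, 0.2500]]
||T^(-1)||_F^2 = 0.2188^2 + (-0.1250)^2 + (-0.1875)^2 + 0.2500^2 = 0.1611
||T^(-1)||_F = sqrt(0.1611) = 0.4014

0.4014


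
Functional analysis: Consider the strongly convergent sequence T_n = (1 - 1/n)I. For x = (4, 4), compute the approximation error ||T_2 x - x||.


T_2 x - x = (1 - 1/2)x - x = -x/2
||x|| = sqrt(32) = 5.6569
||T_2 x - x|| = ||x||/2 = 5.6569/2 = 2.8284

2.8284


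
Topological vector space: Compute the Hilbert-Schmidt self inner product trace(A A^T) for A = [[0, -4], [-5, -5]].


trace(A * A^T) = sum of squares of all entries
= 0^2 + (-4)^2 + (-5)^2 + (-5)^2
= 0 + 16 + 25 + 25
= 66

66


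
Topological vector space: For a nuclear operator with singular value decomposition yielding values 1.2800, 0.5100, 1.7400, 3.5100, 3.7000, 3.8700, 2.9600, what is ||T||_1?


The nuclear norm is the sum of all singular values.
||T||_1 = 1.2800 + 0.5100 + 1.7400 + 3.5100 + 3.7000 + 3.8700 + 2.9600
= 17.5700

17.5700


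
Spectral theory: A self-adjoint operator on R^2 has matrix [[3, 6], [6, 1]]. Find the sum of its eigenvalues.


For a self-adjoint (symmetric) matrix, the eigenvalues are real.
The sum of eigenvalues equals the trace of the matrix.
trace = 3 + 1 = 4

4


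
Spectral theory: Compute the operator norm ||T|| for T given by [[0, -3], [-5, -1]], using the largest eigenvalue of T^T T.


A^T A = [[25, 5], [5, 10]]
trace(A^T A) = 35, det(A^T A) = 225
discriminant = 35^2 - 4*225 = 325
Largest eigenvalue of A^T A = (trace + sqrt(disc))/2 = 26.5139
||T|| = sqrt(26.5139) = 5.1492

5.1492


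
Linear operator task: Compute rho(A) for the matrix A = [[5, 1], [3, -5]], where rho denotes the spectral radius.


For a 2x2 matrix, eigenvalues satisfy lambda^2 - (trace)*lambda + det = 0
trace = 5 + -5 = 0
det = 5*-5 - 1*3 = -28
discriminant = 0^2 - 4*(-28) = 112
spectral radius = max |eigenvalue| = 5.2915

5.2915


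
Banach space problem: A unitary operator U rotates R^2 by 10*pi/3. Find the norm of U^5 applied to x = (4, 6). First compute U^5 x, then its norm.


U is a rotation by theta = 10*pi/3
U^5 = rotation by 5*theta = 50*pi/3 = 2*pi/3 (mod 2*pi)
cos(2*pi/3) = -0.5000, sin(2*pi/3) = 0.8660
U^5 x = (-0.5000 * 4 - 0.8660 * 6, 0.8660 * 4 + -0.5000 * 6)
= (-7.1962, 0.4641)
||U^5 x|| = sqrt((-7.1962)^2 + 0.4641^2) = sqrt(52.0000) = 7.2111

7.2111


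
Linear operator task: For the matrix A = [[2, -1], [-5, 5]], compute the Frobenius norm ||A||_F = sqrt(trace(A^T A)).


||A||_F^2 = sum a_ij^2
= 2^2 + (-1)^2 + (-5)^2 + 5^2
= 4 + 1 + 25 + 25 = 55
||A||_F = sqrt(55) = 7.4162

7.4162


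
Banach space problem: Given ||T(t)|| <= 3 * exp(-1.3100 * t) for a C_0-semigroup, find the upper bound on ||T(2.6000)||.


||T(2.6000)|| <= 3 * exp(-1.3100 * 2.6000)
= 3 * exp(-3.4060)
= 3 * 0.0332
= 0.0995

0.0995


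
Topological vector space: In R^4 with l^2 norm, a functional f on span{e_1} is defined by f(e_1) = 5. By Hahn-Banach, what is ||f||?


The norm of f is given by ||f|| = sup_{||x||=1} |f(x)|.
On span{e_1}, ||e_1|| = 1, so ||f|| = |f(e_1)| / ||e_1||
= |5| / 1 = 5.0000

5.0000


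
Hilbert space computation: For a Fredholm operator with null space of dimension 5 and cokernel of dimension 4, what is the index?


The Fredholm index is defined as ind(T) = dim(ker T) - dim(coker T)
= 5 - 4
= 1

1


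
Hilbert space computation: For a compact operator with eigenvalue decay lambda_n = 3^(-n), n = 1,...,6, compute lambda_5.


The eigenvalue formula gives lambda_5 = 1/3^5
= 1/243
= 0.0041

0.0041


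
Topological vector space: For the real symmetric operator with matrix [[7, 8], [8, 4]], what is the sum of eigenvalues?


For a self-adjoint (symmetric) matrix, the eigenvalues are real.
The sum of eigenvalues equals the trace of the matrix.
trace = 7 + 4 = 11

11


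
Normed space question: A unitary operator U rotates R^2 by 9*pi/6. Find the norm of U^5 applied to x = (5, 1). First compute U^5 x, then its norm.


U is a rotation by theta = 9*pi/6
U^5 = rotation by 5*theta = 45*pi/6 = 9*pi/6 (mod 2*pi)
cos(9*pi/6) = 0.0000, sin(9*pi/6) = -1.0000
U^5 x = (0.0000 * 5 - -1.0000 * 1, -1.0000 * 5 + 0.0000 * 1)
= (1.0000, -5.0000)
||U^5 x|| = sqrt(1.0000^2 + (-5.0000)^2) = sqrt(26.0000) = 5.0990

5.0990


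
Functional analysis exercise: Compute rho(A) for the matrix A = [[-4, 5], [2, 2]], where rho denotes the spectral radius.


For a 2x2 matrix, eigenvalues satisfy lambda^2 - (trace)*lambda + det = 0
trace = -4 + 2 = -2
det = -4*2 - 5*2 = -18
discriminant = (-2)^2 - 4*(-18) = 76
spectral radius = max |eigenvalue| = 5.3589

5.3589


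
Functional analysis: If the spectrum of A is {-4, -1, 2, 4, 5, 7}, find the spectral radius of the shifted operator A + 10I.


Spectrum of A + 10I = {6, 9, 12, 14, 15, 17}
Spectral radius = max |lambda| over the shifted spectrum
= max(6, 9, 12, 14, 15, 17) = 17

17


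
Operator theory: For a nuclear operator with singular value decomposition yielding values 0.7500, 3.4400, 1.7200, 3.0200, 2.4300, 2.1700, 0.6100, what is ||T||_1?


The nuclear norm is the sum of all singular values.
||T||_1 = 0.7500 + 3.4400 + 1.7200 + 3.0200 + 2.4300 + 2.1700 + 0.6100
= 14.1400

14.1400


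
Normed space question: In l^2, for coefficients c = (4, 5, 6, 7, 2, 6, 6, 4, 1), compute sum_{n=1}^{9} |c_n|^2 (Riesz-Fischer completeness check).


sum |c_n|^2 = 4^2 + 5^2 + 6^2 + 7^2 + 2^2 + 6^2 + 6^2 + 4^2 + 1^2
= 16 + 25 + 36 + 49 + 4 + 36 + 36 + 16 + 1
= 219

219


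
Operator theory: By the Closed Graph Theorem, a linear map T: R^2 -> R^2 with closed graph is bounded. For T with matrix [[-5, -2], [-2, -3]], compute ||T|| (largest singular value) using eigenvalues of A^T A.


A^T A = [[29, 16], [16, 13]]
trace(A^T A) = 42, det(A^T A) = 121
discriminant = 42^2 - 4*121 = 1280
Largest eigenvalue of A^T A = (trace + sqrt(disc))/2 = 38.8885
||T|| = sqrt(38.8885) = 6.2361

6.2361


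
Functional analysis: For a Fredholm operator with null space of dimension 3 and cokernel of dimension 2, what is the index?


The Fredholm index is defined as ind(T) = dim(ker T) - dim(coker T)
= 3 - 2
= 1

1


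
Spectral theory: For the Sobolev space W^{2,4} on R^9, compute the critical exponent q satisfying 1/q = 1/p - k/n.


Using the Sobolev embedding formula: 1/q = 1/p - k/n
1/q = 1/4 - 2/9 = 1/36
q = 1/(1/36) = 36

36.0000


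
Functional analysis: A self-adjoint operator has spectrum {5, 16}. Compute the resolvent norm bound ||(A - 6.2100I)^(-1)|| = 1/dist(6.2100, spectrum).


dist(6.2100, {5, 16}) = min(|6.2100 - 5|, |6.2100 - 16|)
= min(1.2100, 9.7900) = 1.2100
Resolvent bound = 1/1.2100 = 0.8264

0.8264


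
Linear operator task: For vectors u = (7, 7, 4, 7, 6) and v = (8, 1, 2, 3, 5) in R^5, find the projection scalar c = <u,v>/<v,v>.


Computing <u,v> = 7*8 + 7*1 + 4*2 + 7*3 + 6*5 = 122
Computing <v,v> = 8^2 + 1^2 + 2^2 + 3^2 + 5^2 = 103
Projection coefficient = 122/103 = 1.1845

1.1845


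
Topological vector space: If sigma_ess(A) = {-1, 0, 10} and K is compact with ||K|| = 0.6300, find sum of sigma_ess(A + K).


By Weyl's theorem, the essential spectrum is invariant under compact perturbations.
sigma_ess(A + K) = sigma_ess(A) = {-1, 0, 10}
Sum = -1 + 0 + 10 = 9

9


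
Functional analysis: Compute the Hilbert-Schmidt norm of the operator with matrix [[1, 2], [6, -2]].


The Hilbert-Schmidt norm is sqrt(sum of squares of all entries).
Sum of squares = 1^2 + 2^2 + 6^2 + (-2)^2
= 1 + 4 + 36 + 4 = 45
||T||_HS = sqrt(45) = 6.7082

6.7082


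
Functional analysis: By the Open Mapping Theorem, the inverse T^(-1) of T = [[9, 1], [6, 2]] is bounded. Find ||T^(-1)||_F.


det(T) = 9*2 - 1*6 = 12
T^(-1) = (1/12) * [[2, -1], [-6, 9]] = [[0.1667, -0.0833], [-0.5000, 0.7500]]
||T^(-1)||_F^2 = 0.1667^2 + (-0.0833)^2 + (-0.5000)^2 + 0.7500^2 = 0.8472
||T^(-1)||_F = sqrt(0.8472) = 0.9204

0.9204


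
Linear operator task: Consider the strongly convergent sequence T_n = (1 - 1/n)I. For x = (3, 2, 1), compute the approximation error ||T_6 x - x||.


T_6 x - x = (1 - 1/6)x - x = -x/6
||x|| = sqrt(14) = 3.7417
||T_6 x - x|| = ||x||/6 = 3.7417/6 = 0.6236

0.6236


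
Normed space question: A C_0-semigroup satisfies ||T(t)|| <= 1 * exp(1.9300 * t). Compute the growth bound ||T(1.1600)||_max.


||T(1.1600)|| <= 1 * exp(1.9300 * 1.1600)
= 1 * exp(2.2388)
= 1 * 9.3821
= 9.3821

9.3821


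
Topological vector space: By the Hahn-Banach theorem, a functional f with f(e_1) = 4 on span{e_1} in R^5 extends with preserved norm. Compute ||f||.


The norm of f is given by ||f|| = sup_{||x||=1} |f(x)|.
On span{e_1}, ||e_1|| = 1, so ||f|| = |f(e_1)| / ||e_1||
= |4| / 1 = 4.0000

4.0000


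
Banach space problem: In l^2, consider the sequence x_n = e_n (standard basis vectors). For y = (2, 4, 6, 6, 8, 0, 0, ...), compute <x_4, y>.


x_4 = e_4 is the standard basis vector with 1 in position 4.
<x_4, y> = y_4 = 6
As n -> infinity, <x_n, y> -> 0, confirming weak convergence of (x_n) to 0.

6


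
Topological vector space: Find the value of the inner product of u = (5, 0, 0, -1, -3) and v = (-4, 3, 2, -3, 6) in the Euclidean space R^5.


Computing the standard inner product <u, v> = sum u_i * v_i
= 5*-4 + 0*3 + 0*2 + -1*-3 + -3*6
= -20 + 0 + 0 + 3 + -18
= -35

-35


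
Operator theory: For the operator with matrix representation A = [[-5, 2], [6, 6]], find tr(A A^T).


trace(A * A^T) = sum of squares of all entries
= (-5)^2 + 2^2 + 6^2 + 6^2
= 25 + 4 + 36 + 36
= 101

101


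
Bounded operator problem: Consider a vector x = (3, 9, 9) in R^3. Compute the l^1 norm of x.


The l^1 norm equals the sum of absolute values of all components.
||x||_1 = 3 + 9 + 9
= 21

21.0000


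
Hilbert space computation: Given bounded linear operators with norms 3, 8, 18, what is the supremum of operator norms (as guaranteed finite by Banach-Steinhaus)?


By the Uniform Boundedness Principle, the supremum of norms is finite.
sup_k ||T_k|| = max(3, 8, 18) = 18

18


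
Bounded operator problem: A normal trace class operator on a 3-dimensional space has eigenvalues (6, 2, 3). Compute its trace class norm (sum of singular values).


For a normal operator, singular values equal |eigenvalues|.
Trace norm = sum |lambda_i| = 6 + 2 + 3
= 11

11


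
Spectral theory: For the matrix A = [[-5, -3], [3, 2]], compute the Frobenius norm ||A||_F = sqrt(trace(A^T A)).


||A||_F^2 = sum a_ij^2
= (-5)^2 + (-3)^2 + 3^2 + 2^2
= 25 + 9 + 9 + 4 = 47
||A||_F = sqrt(47) = 6.8557

6.8557


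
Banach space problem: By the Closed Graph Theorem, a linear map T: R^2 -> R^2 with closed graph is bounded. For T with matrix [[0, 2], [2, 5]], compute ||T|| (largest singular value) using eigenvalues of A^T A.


A^T A = [[4, 10], [10, 29]]
trace(A^T A) = 33, det(A^T A) = 16
discriminant = 33^2 - 4*16 = 1025
Largest eigenvalue of A^T A = (trace + sqrt(disc))/2 = 32.5078
||T|| = sqrt(32.5078) = 5.7016

5.7016


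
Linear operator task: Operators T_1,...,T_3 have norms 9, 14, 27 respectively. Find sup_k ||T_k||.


By the Uniform Boundedness Principle, the supremum of norms is finite.
sup_k ||T_k|| = max(9, 14, 27) = 27

27


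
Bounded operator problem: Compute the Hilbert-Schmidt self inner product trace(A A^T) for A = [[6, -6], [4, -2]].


trace(A * A^T) = sum of squares of all entries
= 6^2 + (-6)^2 + 4^2 + (-2)^2
= 36 + 36 + 16 + 4
= 92

92


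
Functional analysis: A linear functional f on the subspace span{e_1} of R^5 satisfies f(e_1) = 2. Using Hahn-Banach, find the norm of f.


The norm of f is given by ||f|| = sup_{||x||=1} |f(x)|.
On span{e_1}, ||e_1|| = 1, so ||f|| = |f(e_1)| / ||e_1||
= |2| / 1 = 2.0000

2.0000


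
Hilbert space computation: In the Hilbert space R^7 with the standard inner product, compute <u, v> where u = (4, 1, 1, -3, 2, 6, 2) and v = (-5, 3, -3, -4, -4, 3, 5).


Computing the standard inner product <u, v> = sum u_i * v_i
= 4*-5 + 1*3 + 1*-3 + -3*-4 + 2*-4 + 6*3 + 2*5
= -20 + 3 + -3 + 12 + -8 + 18 + 10
= 12

12


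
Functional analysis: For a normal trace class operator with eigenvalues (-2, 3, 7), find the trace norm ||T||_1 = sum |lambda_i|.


For a normal operator, singular values equal |eigenvalues|.
Trace norm = sum |lambda_i| = 2 + 3 + 7
= 12

12


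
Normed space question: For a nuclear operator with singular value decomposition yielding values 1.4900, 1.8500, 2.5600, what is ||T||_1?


The nuclear norm is the sum of all singular values.
||T||_1 = 1.4900 + 1.8500 + 2.5600
= 5.9000

5.9000


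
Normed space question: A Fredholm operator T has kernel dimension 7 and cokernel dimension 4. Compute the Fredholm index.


The Fredholm index is defined as ind(T) = dim(ker T) - dim(coker T)
= 7 - 4
= 3

3


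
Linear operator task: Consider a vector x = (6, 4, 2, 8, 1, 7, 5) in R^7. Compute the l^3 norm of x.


The l^3 norm = (sum |x_i|^3)^(1/3)
Sum of 3th powers = 216 + 64 + 8 + 512 + 1 + 343 + 125 = 1269
||x||_3 = (1269)^(1/3) = 10.8265

10.8265


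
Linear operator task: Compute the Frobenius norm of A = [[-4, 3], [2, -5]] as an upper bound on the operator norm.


||A||_F^2 = sum a_ij^2
= (-4)^2 + 3^2 + 2^2 + (-5)^2
= 16 + 9 + 4 + 25 = 54
||A||_F = sqrt(54) = 7.3485

7.3485


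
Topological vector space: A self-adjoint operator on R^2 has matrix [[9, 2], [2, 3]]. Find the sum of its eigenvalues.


For a self-adjoint (symmetric) matrix, the eigenvalues are real.
The sum of eigenvalues equals the trace of the matrix.
trace = 9 + 3 = 12

12


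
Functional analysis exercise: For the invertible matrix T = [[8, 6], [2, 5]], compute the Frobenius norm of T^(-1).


det(T) = 8*5 - 6*2 = 28
T^(-1) = (1/28) * [[5, -6], [-2, 8]] = [[0.1786, -0.2143], [-0.0714, 0.2857]]
||T^(-1)||_F^2 = 0.1786^2 + (-0.2143)^2 + (-0.0714)^2 + 0.2857^2 = 0.1645
||T^(-1)||_F = sqrt(0.1645) = 0.4056

0.4056


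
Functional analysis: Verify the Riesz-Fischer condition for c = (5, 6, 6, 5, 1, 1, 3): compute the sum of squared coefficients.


sum |c_n|^2 = 5^2 + 6^2 + 6^2 + 5^2 + 1^2 + 1^2 + 3^2
= 25 + 36 + 36 + 25 + 1 + 1 + 9
= 133

133


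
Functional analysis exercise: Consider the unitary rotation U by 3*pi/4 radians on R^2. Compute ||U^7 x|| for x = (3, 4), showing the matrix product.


U is a rotation by theta = 3*pi/4
U^7 = rotation by 7*theta = 21*pi/4 = 5*pi/4 (mod 2*pi)
cos(5*pi/4) = -0.7071, sin(5*pi/4) = -0.7071
U^7 x = (-0.7071 * 3 - -0.7071 * 4, -0.7071 * 3 + -0.7071 * 4)
= (0.7071, -4.9497)
||U^7 x|| = sqrt(0.7071^2 + (-4.9497)^2) = sqrt(25.0000) = 5.0000

5.0000


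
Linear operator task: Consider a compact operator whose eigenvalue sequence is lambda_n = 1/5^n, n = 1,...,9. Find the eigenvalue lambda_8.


The eigenvalue formula gives lambda_8 = 1/5^8
= 1/390625
= 2.5600e-06

2.5600e-06


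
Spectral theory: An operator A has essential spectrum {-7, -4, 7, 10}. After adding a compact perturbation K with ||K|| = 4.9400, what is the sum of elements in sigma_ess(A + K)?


By Weyl's theorem, the essential spectrum is invariant under compact perturbations.
sigma_ess(A + K) = sigma_ess(A) = {-7, -4, 7, 10}
Sum = -7 + -4 + 7 + 10 = 6

6
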